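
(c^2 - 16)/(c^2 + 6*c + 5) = (c^2 - 16)/(c^2 + 6*c + 5)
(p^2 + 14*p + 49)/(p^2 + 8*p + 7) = (p + 7)/(p + 1)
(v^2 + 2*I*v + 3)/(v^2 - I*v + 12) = (v - I)/(v - 4*I)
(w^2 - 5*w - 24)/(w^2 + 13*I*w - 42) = (w^2 - 5*w - 24)/(w^2 + 13*I*w - 42)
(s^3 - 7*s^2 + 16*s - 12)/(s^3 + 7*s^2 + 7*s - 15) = (s^3 - 7*s^2 + 16*s - 12)/(s^3 + 7*s^2 + 7*s - 15)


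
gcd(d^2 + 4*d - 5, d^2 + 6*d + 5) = d + 5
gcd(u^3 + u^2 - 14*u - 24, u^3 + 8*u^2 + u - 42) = u + 3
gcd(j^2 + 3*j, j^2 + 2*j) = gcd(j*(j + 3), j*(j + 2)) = j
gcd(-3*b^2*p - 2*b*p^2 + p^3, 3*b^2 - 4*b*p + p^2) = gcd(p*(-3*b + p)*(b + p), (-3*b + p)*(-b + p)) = -3*b + p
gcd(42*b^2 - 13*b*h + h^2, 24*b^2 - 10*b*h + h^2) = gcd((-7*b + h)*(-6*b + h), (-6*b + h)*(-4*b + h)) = 6*b - h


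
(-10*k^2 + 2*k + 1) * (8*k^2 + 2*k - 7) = -80*k^4 - 4*k^3 + 82*k^2 - 12*k - 7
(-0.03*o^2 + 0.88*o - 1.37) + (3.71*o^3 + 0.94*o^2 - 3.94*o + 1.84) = 3.71*o^3 + 0.91*o^2 - 3.06*o + 0.47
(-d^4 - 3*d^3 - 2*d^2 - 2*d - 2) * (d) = -d^5 - 3*d^4 - 2*d^3 - 2*d^2 - 2*d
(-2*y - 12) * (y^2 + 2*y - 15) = -2*y^3 - 16*y^2 + 6*y + 180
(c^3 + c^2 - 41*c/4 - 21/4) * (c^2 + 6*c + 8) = c^5 + 7*c^4 + 15*c^3/4 - 235*c^2/4 - 227*c/2 - 42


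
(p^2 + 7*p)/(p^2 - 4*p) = (p + 7)/(p - 4)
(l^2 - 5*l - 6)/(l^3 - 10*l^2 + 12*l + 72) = (l + 1)/(l^2 - 4*l - 12)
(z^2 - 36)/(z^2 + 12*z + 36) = (z - 6)/(z + 6)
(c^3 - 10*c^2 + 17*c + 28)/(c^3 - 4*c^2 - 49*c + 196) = (c + 1)/(c + 7)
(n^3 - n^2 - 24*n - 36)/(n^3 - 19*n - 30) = (n - 6)/(n - 5)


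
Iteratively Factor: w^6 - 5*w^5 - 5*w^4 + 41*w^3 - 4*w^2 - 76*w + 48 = (w - 3)*(w^5 - 2*w^4 - 11*w^3 + 8*w^2 + 20*w - 16) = (w - 3)*(w + 2)*(w^4 - 4*w^3 - 3*w^2 + 14*w - 8) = (w - 3)*(w - 1)*(w + 2)*(w^3 - 3*w^2 - 6*w + 8) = (w - 4)*(w - 3)*(w - 1)*(w + 2)*(w^2 + w - 2) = (w - 4)*(w - 3)*(w - 1)^2*(w + 2)*(w + 2)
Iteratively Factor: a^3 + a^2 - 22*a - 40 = (a - 5)*(a^2 + 6*a + 8) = (a - 5)*(a + 4)*(a + 2)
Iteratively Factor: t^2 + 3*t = (t + 3)*(t)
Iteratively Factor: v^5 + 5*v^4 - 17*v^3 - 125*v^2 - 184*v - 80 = (v + 4)*(v^4 + v^3 - 21*v^2 - 41*v - 20) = (v + 4)^2*(v^3 - 3*v^2 - 9*v - 5) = (v - 5)*(v + 4)^2*(v^2 + 2*v + 1) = (v - 5)*(v + 1)*(v + 4)^2*(v + 1)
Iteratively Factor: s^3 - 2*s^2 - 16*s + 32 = (s - 2)*(s^2 - 16) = (s - 2)*(s + 4)*(s - 4)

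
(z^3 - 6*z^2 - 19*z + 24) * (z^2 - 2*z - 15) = z^5 - 8*z^4 - 22*z^3 + 152*z^2 + 237*z - 360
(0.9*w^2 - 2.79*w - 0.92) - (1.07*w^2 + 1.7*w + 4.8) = -0.17*w^2 - 4.49*w - 5.72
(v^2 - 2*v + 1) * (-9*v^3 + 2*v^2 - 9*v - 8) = -9*v^5 + 20*v^4 - 22*v^3 + 12*v^2 + 7*v - 8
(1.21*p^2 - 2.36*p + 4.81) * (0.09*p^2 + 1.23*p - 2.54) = 0.1089*p^4 + 1.2759*p^3 - 5.5433*p^2 + 11.9107*p - 12.2174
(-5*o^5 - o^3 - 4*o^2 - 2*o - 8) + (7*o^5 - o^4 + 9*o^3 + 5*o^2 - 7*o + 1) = 2*o^5 - o^4 + 8*o^3 + o^2 - 9*o - 7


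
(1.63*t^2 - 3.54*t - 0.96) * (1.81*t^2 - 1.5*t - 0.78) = 2.9503*t^4 - 8.8524*t^3 + 2.301*t^2 + 4.2012*t + 0.7488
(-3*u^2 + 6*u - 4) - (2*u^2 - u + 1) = -5*u^2 + 7*u - 5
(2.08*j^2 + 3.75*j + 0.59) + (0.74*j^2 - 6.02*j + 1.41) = 2.82*j^2 - 2.27*j + 2.0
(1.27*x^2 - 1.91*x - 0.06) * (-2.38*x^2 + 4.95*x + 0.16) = -3.0226*x^4 + 10.8323*x^3 - 9.1085*x^2 - 0.6026*x - 0.0096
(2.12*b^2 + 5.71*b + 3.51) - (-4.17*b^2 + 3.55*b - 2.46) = 6.29*b^2 + 2.16*b + 5.97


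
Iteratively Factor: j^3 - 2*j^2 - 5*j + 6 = (j + 2)*(j^2 - 4*j + 3) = (j - 1)*(j + 2)*(j - 3)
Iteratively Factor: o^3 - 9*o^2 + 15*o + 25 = (o - 5)*(o^2 - 4*o - 5) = (o - 5)*(o + 1)*(o - 5)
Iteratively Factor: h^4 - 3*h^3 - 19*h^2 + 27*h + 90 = (h + 3)*(h^3 - 6*h^2 - h + 30) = (h - 5)*(h + 3)*(h^2 - h - 6) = (h - 5)*(h + 2)*(h + 3)*(h - 3)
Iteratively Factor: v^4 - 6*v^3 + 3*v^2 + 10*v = (v + 1)*(v^3 - 7*v^2 + 10*v) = (v - 5)*(v + 1)*(v^2 - 2*v) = v*(v - 5)*(v + 1)*(v - 2)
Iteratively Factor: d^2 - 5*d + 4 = (d - 1)*(d - 4)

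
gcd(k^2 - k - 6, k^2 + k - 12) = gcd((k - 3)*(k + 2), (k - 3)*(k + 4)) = k - 3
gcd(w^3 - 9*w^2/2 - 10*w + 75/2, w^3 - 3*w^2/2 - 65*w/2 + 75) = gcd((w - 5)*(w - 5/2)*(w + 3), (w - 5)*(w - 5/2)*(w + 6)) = w^2 - 15*w/2 + 25/2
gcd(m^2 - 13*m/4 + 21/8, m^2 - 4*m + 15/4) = m - 3/2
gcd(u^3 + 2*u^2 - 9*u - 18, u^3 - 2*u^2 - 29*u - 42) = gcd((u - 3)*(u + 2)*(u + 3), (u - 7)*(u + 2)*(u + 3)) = u^2 + 5*u + 6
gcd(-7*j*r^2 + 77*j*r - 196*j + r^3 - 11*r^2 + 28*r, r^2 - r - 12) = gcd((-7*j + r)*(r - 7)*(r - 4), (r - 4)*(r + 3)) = r - 4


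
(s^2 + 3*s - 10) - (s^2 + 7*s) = -4*s - 10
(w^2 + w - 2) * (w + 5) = w^3 + 6*w^2 + 3*w - 10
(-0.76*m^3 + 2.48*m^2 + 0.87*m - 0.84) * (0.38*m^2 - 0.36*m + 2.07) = -0.2888*m^5 + 1.216*m^4 - 2.1354*m^3 + 4.5012*m^2 + 2.1033*m - 1.7388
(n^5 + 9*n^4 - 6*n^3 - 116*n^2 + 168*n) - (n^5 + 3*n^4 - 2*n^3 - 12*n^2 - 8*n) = 6*n^4 - 4*n^3 - 104*n^2 + 176*n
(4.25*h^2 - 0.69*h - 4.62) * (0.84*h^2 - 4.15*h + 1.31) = 3.57*h^4 - 18.2171*h^3 + 4.5502*h^2 + 18.2691*h - 6.0522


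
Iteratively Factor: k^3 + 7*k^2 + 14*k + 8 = (k + 2)*(k^2 + 5*k + 4) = (k + 1)*(k + 2)*(k + 4)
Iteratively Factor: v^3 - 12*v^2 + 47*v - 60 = (v - 5)*(v^2 - 7*v + 12) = (v - 5)*(v - 3)*(v - 4)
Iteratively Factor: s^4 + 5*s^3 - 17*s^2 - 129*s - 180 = (s - 5)*(s^3 + 10*s^2 + 33*s + 36) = (s - 5)*(s + 3)*(s^2 + 7*s + 12) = (s - 5)*(s + 3)^2*(s + 4)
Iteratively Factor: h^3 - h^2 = (h)*(h^2 - h) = h*(h - 1)*(h)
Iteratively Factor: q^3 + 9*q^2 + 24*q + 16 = (q + 4)*(q^2 + 5*q + 4) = (q + 1)*(q + 4)*(q + 4)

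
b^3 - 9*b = b*(b - 3)*(b + 3)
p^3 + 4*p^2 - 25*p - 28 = (p - 4)*(p + 1)*(p + 7)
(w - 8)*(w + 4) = w^2 - 4*w - 32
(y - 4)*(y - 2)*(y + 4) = y^3 - 2*y^2 - 16*y + 32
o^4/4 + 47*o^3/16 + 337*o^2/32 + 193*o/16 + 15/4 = (o/4 + 1)*(o + 1/2)*(o + 5/4)*(o + 6)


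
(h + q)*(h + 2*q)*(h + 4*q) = h^3 + 7*h^2*q + 14*h*q^2 + 8*q^3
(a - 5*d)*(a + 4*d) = a^2 - a*d - 20*d^2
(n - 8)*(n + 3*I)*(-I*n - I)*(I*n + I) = n^4 - 6*n^3 + 3*I*n^3 - 15*n^2 - 18*I*n^2 - 8*n - 45*I*n - 24*I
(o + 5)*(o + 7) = o^2 + 12*o + 35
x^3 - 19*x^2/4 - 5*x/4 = x*(x - 5)*(x + 1/4)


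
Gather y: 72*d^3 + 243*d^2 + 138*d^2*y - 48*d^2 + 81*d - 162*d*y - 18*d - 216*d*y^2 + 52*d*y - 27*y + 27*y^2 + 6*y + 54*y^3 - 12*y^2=72*d^3 + 195*d^2 + 63*d + 54*y^3 + y^2*(15 - 216*d) + y*(138*d^2 - 110*d - 21)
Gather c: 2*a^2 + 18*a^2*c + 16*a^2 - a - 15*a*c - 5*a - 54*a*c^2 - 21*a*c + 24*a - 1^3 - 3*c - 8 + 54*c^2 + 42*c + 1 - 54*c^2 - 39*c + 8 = 18*a^2 - 54*a*c^2 + 18*a + c*(18*a^2 - 36*a)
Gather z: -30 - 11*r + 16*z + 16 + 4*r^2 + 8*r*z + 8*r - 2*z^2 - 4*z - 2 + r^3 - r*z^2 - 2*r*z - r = r^3 + 4*r^2 - 4*r + z^2*(-r - 2) + z*(6*r + 12) - 16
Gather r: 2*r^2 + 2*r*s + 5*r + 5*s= 2*r^2 + r*(2*s + 5) + 5*s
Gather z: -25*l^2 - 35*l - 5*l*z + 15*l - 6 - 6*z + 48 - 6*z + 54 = -25*l^2 - 20*l + z*(-5*l - 12) + 96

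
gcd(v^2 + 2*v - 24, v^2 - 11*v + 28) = v - 4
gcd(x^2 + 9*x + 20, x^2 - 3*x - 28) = x + 4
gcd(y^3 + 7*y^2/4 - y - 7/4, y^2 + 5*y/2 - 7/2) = y - 1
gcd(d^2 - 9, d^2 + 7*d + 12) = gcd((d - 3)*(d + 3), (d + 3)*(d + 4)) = d + 3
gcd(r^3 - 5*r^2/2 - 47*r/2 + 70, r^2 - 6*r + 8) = r - 4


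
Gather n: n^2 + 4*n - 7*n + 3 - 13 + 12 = n^2 - 3*n + 2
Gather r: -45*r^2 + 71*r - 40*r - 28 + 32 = -45*r^2 + 31*r + 4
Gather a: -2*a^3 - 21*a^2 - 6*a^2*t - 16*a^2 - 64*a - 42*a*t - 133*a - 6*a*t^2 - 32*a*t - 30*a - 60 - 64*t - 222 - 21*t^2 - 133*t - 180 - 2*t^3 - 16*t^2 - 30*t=-2*a^3 + a^2*(-6*t - 37) + a*(-6*t^2 - 74*t - 227) - 2*t^3 - 37*t^2 - 227*t - 462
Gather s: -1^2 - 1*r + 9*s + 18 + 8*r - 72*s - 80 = 7*r - 63*s - 63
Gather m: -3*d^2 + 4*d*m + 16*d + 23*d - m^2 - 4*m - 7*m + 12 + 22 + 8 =-3*d^2 + 39*d - m^2 + m*(4*d - 11) + 42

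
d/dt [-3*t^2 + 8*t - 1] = 8 - 6*t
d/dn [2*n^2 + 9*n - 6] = 4*n + 9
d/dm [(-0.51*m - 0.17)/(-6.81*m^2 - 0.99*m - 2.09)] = (-3.4731*m^2 - 2.3154*m + 0.8976)/(46.3761*m^4 + 13.4838*m^3 + 29.4459*m^2 + 4.1382*m + 4.3681)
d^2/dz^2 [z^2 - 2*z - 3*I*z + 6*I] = 2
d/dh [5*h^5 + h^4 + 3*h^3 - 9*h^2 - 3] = h*(25*h^3 + 4*h^2 + 9*h - 18)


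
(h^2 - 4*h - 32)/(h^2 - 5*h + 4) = (h^2 - 4*h - 32)/(h^2 - 5*h + 4)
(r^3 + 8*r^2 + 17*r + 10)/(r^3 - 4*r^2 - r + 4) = (r^2 + 7*r + 10)/(r^2 - 5*r + 4)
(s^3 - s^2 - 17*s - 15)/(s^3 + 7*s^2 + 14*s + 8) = (s^2 - 2*s - 15)/(s^2 + 6*s + 8)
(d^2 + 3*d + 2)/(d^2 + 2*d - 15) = (d^2 + 3*d + 2)/(d^2 + 2*d - 15)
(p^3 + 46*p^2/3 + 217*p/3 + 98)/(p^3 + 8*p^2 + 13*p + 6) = (3*p^2 + 28*p + 49)/(3*(p^2 + 2*p + 1))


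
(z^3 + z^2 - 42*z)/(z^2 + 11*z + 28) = z*(z - 6)/(z + 4)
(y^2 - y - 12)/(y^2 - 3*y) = (y^2 - y - 12)/(y*(y - 3))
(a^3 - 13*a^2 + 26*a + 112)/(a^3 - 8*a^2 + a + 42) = (a - 8)/(a - 3)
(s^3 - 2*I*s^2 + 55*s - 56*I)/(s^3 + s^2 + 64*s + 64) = (s^2 + 6*I*s + 7)/(s^2 + s*(1 + 8*I) + 8*I)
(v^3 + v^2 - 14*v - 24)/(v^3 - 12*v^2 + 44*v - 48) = (v^2 + 5*v + 6)/(v^2 - 8*v + 12)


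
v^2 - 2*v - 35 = (v - 7)*(v + 5)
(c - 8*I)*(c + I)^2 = c^3 - 6*I*c^2 + 15*c + 8*I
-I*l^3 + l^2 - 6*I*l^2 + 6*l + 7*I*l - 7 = (l - 1)*(l + 7)*(-I*l + 1)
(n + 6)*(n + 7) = n^2 + 13*n + 42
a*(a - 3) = a^2 - 3*a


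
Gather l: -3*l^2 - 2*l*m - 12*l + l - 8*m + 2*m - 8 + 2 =-3*l^2 + l*(-2*m - 11) - 6*m - 6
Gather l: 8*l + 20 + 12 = 8*l + 32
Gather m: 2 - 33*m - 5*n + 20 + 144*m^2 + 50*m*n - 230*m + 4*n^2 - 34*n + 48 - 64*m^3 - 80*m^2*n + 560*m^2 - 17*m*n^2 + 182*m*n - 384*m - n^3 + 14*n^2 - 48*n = -64*m^3 + m^2*(704 - 80*n) + m*(-17*n^2 + 232*n - 647) - n^3 + 18*n^2 - 87*n + 70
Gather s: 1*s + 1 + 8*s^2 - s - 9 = 8*s^2 - 8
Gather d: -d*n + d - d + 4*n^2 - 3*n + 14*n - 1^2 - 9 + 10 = -d*n + 4*n^2 + 11*n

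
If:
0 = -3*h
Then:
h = 0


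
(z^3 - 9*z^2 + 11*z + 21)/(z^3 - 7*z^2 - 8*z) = (z^2 - 10*z + 21)/(z*(z - 8))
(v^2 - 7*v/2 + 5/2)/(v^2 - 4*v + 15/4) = 2*(v - 1)/(2*v - 3)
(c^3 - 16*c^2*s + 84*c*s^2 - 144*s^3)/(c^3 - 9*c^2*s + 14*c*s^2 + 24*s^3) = (c - 6*s)/(c + s)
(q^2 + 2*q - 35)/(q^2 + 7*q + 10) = (q^2 + 2*q - 35)/(q^2 + 7*q + 10)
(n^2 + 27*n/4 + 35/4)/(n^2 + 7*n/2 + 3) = (4*n^2 + 27*n + 35)/(2*(2*n^2 + 7*n + 6))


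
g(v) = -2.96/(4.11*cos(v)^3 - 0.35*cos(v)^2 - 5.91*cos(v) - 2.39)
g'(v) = -2.96*(12.33*sin(v)*cos(v)^2 - 0.7*sin(v)*cos(v) - 5.91*sin(v))/(4.11*cos(v)^3 - 0.35*cos(v)^2 - 5.91*cos(v) - 2.39)^2 = (-36.4968*cos(v)^2 + 2.072*cos(v) + 17.4936)*sin(v)/(-4.11*cos(v)^3 + 0.35*cos(v)^2 + 5.91*cos(v) + 2.39)^2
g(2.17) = -31.32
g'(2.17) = 435.89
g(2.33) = -17.23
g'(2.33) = -30.12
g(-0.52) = 0.58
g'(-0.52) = 0.16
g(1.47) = 0.99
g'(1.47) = 1.94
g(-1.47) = 0.99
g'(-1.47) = -1.94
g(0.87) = 0.56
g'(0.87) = 0.10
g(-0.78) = 0.56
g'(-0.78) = -0.01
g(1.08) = 0.61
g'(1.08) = 0.39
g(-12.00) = 0.57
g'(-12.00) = -0.14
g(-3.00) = 3.40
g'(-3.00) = 3.79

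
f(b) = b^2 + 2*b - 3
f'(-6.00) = -10.00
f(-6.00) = 21.00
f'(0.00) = 2.00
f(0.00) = -3.00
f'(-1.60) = -1.20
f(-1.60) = -3.64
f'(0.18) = 2.36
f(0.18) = -2.61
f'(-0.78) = 0.44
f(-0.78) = -3.95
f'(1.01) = 4.02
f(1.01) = 0.04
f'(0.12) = 2.24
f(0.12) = -2.75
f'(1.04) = 4.08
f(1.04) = 0.16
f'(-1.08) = -0.16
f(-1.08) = -3.99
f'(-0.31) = 1.38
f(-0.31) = -3.52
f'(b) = 2*b + 2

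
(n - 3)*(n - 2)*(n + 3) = n^3 - 2*n^2 - 9*n + 18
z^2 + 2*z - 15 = (z - 3)*(z + 5)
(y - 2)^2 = y^2 - 4*y + 4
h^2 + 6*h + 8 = (h + 2)*(h + 4)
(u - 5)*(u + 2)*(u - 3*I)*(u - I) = u^4 - 3*u^3 - 4*I*u^3 - 13*u^2 + 12*I*u^2 + 9*u + 40*I*u + 30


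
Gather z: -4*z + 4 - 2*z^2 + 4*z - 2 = 2 - 2*z^2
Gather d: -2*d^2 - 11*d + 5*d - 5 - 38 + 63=-2*d^2 - 6*d + 20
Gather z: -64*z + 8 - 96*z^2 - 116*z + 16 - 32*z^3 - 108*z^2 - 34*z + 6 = -32*z^3 - 204*z^2 - 214*z + 30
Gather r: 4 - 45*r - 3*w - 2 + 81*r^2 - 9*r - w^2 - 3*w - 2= 81*r^2 - 54*r - w^2 - 6*w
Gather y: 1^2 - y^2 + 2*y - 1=-y^2 + 2*y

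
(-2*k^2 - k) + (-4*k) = -2*k^2 - 5*k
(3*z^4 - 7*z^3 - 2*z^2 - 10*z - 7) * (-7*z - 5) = -21*z^5 + 34*z^4 + 49*z^3 + 80*z^2 + 99*z + 35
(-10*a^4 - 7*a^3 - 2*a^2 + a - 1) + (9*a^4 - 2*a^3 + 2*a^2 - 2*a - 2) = -a^4 - 9*a^3 - a - 3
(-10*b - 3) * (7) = -70*b - 21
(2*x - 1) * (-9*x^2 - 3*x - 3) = -18*x^3 + 3*x^2 - 3*x + 3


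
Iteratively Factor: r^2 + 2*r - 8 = (r - 2)*(r + 4)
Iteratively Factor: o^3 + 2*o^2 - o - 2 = (o + 1)*(o^2 + o - 2) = (o - 1)*(o + 1)*(o + 2)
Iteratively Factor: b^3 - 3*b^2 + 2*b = (b - 2)*(b^2 - b) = (b - 2)*(b - 1)*(b)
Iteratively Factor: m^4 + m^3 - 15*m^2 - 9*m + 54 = (m + 3)*(m^3 - 2*m^2 - 9*m + 18) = (m - 3)*(m + 3)*(m^2 + m - 6) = (m - 3)*(m + 3)^2*(m - 2)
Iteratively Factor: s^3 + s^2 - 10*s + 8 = (s - 1)*(s^2 + 2*s - 8) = (s - 1)*(s + 4)*(s - 2)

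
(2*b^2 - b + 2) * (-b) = -2*b^3 + b^2 - 2*b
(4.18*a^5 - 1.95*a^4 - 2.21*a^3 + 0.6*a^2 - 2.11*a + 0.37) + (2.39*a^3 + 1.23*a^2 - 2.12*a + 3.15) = 4.18*a^5 - 1.95*a^4 + 0.18*a^3 + 1.83*a^2 - 4.23*a + 3.52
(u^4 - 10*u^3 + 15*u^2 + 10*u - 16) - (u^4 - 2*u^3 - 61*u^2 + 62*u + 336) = -8*u^3 + 76*u^2 - 52*u - 352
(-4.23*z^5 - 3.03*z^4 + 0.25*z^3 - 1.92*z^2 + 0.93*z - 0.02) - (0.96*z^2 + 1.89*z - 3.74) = -4.23*z^5 - 3.03*z^4 + 0.25*z^3 - 2.88*z^2 - 0.96*z + 3.72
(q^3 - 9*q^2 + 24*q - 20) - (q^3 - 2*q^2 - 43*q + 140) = -7*q^2 + 67*q - 160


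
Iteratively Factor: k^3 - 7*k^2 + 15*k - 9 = (k - 3)*(k^2 - 4*k + 3) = (k - 3)*(k - 1)*(k - 3)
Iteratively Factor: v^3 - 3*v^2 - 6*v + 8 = (v + 2)*(v^2 - 5*v + 4) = (v - 4)*(v + 2)*(v - 1)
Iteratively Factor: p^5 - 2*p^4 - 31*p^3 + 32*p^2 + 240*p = (p - 5)*(p^4 + 3*p^3 - 16*p^2 - 48*p) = (p - 5)*(p + 3)*(p^3 - 16*p) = (p - 5)*(p + 3)*(p + 4)*(p^2 - 4*p) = p*(p - 5)*(p + 3)*(p + 4)*(p - 4)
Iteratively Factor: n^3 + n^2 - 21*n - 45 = (n - 5)*(n^2 + 6*n + 9) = (n - 5)*(n + 3)*(n + 3)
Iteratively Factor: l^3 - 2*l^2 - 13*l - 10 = (l + 2)*(l^2 - 4*l - 5) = (l + 1)*(l + 2)*(l - 5)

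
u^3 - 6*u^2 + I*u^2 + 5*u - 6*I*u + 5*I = (u - 5)*(u - 1)*(u + I)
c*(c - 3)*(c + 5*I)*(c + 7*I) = c^4 - 3*c^3 + 12*I*c^3 - 35*c^2 - 36*I*c^2 + 105*c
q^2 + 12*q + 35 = (q + 5)*(q + 7)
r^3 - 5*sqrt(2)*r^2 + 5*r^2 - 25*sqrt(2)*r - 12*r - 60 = (r + 5)*(r - 6*sqrt(2))*(r + sqrt(2))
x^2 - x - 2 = (x - 2)*(x + 1)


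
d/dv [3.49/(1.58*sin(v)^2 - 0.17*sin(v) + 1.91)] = (0.5933 - 11.0284*sin(v))*cos(v)/(1.58*sin(v)^2 - 0.17*sin(v) + 1.91)^2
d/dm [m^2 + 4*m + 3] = 2*m + 4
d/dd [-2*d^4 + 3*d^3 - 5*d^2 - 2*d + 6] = -8*d^3 + 9*d^2 - 10*d - 2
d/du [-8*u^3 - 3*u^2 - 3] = 6*u*(-4*u - 1)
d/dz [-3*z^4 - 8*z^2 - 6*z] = -12*z^3 - 16*z - 6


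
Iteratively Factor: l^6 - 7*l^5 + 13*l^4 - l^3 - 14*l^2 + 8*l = (l + 1)*(l^5 - 8*l^4 + 21*l^3 - 22*l^2 + 8*l) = (l - 1)*(l + 1)*(l^4 - 7*l^3 + 14*l^2 - 8*l) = l*(l - 1)*(l + 1)*(l^3 - 7*l^2 + 14*l - 8) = l*(l - 2)*(l - 1)*(l + 1)*(l^2 - 5*l + 4) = l*(l - 2)*(l - 1)^2*(l + 1)*(l - 4)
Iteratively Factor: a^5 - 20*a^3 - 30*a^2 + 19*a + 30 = (a + 2)*(a^4 - 2*a^3 - 16*a^2 + 2*a + 15) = (a - 5)*(a + 2)*(a^3 + 3*a^2 - a - 3) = (a - 5)*(a + 2)*(a + 3)*(a^2 - 1) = (a - 5)*(a + 1)*(a + 2)*(a + 3)*(a - 1)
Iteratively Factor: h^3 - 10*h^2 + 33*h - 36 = (h - 3)*(h^2 - 7*h + 12) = (h - 4)*(h - 3)*(h - 3)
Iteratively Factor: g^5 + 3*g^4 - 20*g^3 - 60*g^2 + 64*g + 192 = (g + 4)*(g^4 - g^3 - 16*g^2 + 4*g + 48) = (g + 2)*(g + 4)*(g^3 - 3*g^2 - 10*g + 24) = (g - 2)*(g + 2)*(g + 4)*(g^2 - g - 12) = (g - 2)*(g + 2)*(g + 3)*(g + 4)*(g - 4)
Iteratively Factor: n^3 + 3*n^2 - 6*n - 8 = (n + 4)*(n^2 - n - 2) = (n + 1)*(n + 4)*(n - 2)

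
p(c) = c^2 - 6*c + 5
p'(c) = 2*c - 6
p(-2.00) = 21.00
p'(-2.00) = -10.00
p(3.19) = -3.96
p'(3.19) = 0.38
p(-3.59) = 39.43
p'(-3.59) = -13.18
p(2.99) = -4.00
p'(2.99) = -0.02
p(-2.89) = 30.69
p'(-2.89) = -11.78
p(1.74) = -2.41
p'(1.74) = -2.52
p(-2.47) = 25.92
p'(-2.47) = -10.94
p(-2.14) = 22.42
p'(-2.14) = -10.28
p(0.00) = 5.00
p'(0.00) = -6.00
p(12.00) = 77.00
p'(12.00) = 18.00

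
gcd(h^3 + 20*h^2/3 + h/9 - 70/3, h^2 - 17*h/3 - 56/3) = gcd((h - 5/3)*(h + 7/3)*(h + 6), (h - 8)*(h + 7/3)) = h + 7/3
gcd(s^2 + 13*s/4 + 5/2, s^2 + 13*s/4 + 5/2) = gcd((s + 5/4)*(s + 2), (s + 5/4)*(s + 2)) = s^2 + 13*s/4 + 5/2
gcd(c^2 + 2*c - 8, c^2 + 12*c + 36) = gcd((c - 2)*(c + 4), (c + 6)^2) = 1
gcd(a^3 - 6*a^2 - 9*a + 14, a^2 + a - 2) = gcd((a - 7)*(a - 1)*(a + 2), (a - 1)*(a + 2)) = a^2 + a - 2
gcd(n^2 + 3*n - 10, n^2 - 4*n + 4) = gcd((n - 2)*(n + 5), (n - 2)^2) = n - 2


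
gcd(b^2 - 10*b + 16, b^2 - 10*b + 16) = b^2 - 10*b + 16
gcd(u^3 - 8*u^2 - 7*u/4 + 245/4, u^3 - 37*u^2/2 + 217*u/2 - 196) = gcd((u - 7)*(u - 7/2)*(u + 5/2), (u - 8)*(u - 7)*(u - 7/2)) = u^2 - 21*u/2 + 49/2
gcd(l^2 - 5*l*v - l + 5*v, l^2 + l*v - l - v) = l - 1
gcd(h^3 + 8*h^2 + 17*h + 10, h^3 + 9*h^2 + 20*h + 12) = h^2 + 3*h + 2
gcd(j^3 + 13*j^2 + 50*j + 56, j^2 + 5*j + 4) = j + 4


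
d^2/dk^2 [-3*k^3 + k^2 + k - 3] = 2 - 18*k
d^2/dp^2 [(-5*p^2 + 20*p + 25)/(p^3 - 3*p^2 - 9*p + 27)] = 10*(-p^4 + 6*p^3 + 12*p^2 + 186*p + 117)/(p^7 - 3*p^6 - 27*p^5 + 81*p^4 + 243*p^3 - 729*p^2 - 729*p + 2187)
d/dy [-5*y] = -5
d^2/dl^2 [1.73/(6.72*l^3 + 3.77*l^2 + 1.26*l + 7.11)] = (-(69.7536*l + 13.0442)*(6.72*l^3 + 3.77*l^2 + 1.26*l + 7.11) + 1.73*(20.16*l^2 + 7.54*l + 1.26)*(40.32*l^2 + 15.08*l + 2.52))/(6.72*l^3 + 3.77*l^2 + 1.26*l + 7.11)^3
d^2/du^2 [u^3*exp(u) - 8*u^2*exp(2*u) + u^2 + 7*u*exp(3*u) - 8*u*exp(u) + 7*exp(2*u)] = u^3*exp(u) - 32*u^2*exp(2*u) + 6*u^2*exp(u) + 63*u*exp(3*u) - 64*u*exp(2*u) - 2*u*exp(u) + 42*exp(3*u) + 12*exp(2*u) - 16*exp(u) + 2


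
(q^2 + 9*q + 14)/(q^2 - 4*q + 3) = (q^2 + 9*q + 14)/(q^2 - 4*q + 3)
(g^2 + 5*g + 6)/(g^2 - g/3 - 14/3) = 3*(g + 3)/(3*g - 7)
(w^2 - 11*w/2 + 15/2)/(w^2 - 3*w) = (w - 5/2)/w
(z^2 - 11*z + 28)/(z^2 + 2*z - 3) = (z^2 - 11*z + 28)/(z^2 + 2*z - 3)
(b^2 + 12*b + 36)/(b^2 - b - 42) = (b + 6)/(b - 7)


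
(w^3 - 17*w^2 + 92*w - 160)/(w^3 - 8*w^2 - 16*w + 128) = (w - 5)/(w + 4)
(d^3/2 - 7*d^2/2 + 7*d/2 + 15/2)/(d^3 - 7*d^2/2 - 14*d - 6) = (-d^3 + 7*d^2 - 7*d - 15)/(-2*d^3 + 7*d^2 + 28*d + 12)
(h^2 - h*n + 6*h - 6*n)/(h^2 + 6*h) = (h - n)/h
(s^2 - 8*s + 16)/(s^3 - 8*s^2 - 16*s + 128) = (s - 4)/(s^2 - 4*s - 32)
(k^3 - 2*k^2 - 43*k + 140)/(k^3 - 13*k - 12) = (k^2 + 2*k - 35)/(k^2 + 4*k + 3)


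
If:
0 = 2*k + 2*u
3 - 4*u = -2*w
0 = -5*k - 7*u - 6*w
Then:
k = -9/14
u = 9/14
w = -3/14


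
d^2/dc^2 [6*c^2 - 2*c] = 12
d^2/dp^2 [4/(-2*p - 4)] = -4/(p + 2)^3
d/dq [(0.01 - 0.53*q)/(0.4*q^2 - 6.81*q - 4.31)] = (0.212*q^2 - 0.008*q + 2.3524)/(0.16*q^4 - 5.448*q^3 + 42.9281*q^2 + 58.7022*q + 18.5761)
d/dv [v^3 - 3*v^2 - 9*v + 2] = 3*v^2 - 6*v - 9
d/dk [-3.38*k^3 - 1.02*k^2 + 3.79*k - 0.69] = -10.14*k^2 - 2.04*k + 3.79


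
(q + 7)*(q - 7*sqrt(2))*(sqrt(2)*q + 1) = sqrt(2)*q^3 - 13*q^2 + 7*sqrt(2)*q^2 - 91*q - 7*sqrt(2)*q - 49*sqrt(2)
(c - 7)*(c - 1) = c^2 - 8*c + 7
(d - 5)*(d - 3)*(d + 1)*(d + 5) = d^4 - 2*d^3 - 28*d^2 + 50*d + 75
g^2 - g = g*(g - 1)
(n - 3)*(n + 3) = n^2 - 9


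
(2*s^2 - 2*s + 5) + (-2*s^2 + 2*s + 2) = 7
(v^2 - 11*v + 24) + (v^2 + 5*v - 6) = 2*v^2 - 6*v + 18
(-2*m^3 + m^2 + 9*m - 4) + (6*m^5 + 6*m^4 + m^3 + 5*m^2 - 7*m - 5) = 6*m^5 + 6*m^4 - m^3 + 6*m^2 + 2*m - 9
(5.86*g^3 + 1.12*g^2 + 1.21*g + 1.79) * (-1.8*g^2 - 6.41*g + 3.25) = -10.548*g^5 - 39.5786*g^4 + 9.6878*g^3 - 7.3381*g^2 - 7.5414*g + 5.8175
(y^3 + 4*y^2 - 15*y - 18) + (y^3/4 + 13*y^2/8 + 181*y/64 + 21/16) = 5*y^3/4 + 45*y^2/8 - 779*y/64 - 267/16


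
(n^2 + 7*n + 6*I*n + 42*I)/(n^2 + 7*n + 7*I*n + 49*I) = (n + 6*I)/(n + 7*I)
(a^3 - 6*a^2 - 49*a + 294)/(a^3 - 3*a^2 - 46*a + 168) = (a - 7)/(a - 4)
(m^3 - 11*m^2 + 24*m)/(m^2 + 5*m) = (m^2 - 11*m + 24)/(m + 5)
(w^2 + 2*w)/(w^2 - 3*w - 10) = w/(w - 5)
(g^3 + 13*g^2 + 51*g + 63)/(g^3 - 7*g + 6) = (g^2 + 10*g + 21)/(g^2 - 3*g + 2)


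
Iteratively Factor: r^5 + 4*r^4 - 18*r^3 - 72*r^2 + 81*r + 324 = (r + 3)*(r^4 + r^3 - 21*r^2 - 9*r + 108) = (r - 3)*(r + 3)*(r^3 + 4*r^2 - 9*r - 36) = (r - 3)*(r + 3)*(r + 4)*(r^2 - 9) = (r - 3)*(r + 3)^2*(r + 4)*(r - 3)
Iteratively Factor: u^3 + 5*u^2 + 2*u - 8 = (u + 4)*(u^2 + u - 2) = (u - 1)*(u + 4)*(u + 2)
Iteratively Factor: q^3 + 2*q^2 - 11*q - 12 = (q - 3)*(q^2 + 5*q + 4) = (q - 3)*(q + 4)*(q + 1)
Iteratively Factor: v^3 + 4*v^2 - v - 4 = (v - 1)*(v^2 + 5*v + 4) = (v - 1)*(v + 1)*(v + 4)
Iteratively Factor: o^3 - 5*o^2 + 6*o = (o)*(o^2 - 5*o + 6) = o*(o - 2)*(o - 3)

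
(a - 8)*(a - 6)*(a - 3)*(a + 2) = a^4 - 15*a^3 + 56*a^2 + 36*a - 288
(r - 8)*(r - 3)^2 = r^3 - 14*r^2 + 57*r - 72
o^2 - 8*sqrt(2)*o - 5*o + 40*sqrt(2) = (o - 5)*(o - 8*sqrt(2))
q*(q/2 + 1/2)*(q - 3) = q^3/2 - q^2 - 3*q/2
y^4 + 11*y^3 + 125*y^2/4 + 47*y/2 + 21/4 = (y + 1/2)^2*(y + 3)*(y + 7)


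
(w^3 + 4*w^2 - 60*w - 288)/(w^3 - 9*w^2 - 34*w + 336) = (w + 6)/(w - 7)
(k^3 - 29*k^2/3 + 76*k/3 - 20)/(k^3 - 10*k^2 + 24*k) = (3*k^2 - 11*k + 10)/(3*k*(k - 4))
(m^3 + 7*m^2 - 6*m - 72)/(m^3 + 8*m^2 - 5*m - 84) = (m + 6)/(m + 7)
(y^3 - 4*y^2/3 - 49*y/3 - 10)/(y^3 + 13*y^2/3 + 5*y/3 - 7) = (3*y^2 - 13*y - 10)/(3*y^2 + 4*y - 7)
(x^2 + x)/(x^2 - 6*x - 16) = x*(x + 1)/(x^2 - 6*x - 16)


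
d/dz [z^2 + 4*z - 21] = 2*z + 4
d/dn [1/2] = 0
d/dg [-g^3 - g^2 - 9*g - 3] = -3*g^2 - 2*g - 9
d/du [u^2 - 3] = 2*u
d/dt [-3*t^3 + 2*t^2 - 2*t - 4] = -9*t^2 + 4*t - 2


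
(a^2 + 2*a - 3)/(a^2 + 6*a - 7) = (a + 3)/(a + 7)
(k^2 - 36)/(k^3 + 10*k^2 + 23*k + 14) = (k^2 - 36)/(k^3 + 10*k^2 + 23*k + 14)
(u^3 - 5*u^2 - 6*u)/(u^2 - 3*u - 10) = u*(-u^2 + 5*u + 6)/(-u^2 + 3*u + 10)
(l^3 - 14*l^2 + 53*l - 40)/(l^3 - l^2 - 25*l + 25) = (l - 8)/(l + 5)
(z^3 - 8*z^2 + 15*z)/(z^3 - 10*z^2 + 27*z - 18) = z*(z - 5)/(z^2 - 7*z + 6)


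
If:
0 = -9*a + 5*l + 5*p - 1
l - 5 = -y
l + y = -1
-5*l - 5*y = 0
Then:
No Solution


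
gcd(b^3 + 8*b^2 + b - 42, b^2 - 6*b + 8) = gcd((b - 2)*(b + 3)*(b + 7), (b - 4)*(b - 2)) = b - 2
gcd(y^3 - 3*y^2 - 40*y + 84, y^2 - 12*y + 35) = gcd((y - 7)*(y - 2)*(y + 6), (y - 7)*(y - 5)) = y - 7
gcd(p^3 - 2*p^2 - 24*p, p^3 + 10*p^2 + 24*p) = p^2 + 4*p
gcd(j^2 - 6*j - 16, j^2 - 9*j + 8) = j - 8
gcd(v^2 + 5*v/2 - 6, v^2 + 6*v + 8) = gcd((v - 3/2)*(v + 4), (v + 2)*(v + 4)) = v + 4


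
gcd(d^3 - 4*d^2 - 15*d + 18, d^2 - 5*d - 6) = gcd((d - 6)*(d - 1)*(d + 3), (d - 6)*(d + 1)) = d - 6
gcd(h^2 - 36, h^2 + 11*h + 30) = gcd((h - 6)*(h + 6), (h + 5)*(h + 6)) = h + 6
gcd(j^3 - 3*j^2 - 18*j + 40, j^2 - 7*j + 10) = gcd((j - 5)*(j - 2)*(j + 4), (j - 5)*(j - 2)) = j^2 - 7*j + 10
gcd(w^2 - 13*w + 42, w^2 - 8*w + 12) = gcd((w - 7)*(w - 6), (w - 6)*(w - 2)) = w - 6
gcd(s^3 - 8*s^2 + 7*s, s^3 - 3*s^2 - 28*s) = s^2 - 7*s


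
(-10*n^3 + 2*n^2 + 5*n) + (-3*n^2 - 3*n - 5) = -10*n^3 - n^2 + 2*n - 5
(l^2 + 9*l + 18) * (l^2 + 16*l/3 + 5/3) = l^4 + 43*l^3/3 + 203*l^2/3 + 111*l + 30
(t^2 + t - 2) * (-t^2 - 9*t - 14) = -t^4 - 10*t^3 - 21*t^2 + 4*t + 28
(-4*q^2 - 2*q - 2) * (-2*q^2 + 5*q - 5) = 8*q^4 - 16*q^3 + 14*q^2 + 10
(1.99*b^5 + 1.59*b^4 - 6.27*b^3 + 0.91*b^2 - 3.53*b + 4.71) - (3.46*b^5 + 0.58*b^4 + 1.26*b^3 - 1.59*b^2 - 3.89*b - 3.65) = -1.47*b^5 + 1.01*b^4 - 7.53*b^3 + 2.5*b^2 + 0.36*b + 8.36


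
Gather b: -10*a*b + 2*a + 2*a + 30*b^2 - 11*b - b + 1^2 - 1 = 4*a + 30*b^2 + b*(-10*a - 12)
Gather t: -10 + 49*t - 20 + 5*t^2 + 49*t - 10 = 5*t^2 + 98*t - 40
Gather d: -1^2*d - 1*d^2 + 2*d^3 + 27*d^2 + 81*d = 2*d^3 + 26*d^2 + 80*d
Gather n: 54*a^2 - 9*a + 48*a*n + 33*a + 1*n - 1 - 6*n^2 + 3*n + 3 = 54*a^2 + 24*a - 6*n^2 + n*(48*a + 4) + 2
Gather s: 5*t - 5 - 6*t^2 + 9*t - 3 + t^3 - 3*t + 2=t^3 - 6*t^2 + 11*t - 6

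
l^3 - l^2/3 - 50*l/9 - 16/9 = (l - 8/3)*(l + 1/3)*(l + 2)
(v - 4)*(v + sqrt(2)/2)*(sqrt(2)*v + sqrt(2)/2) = sqrt(2)*v^3 - 7*sqrt(2)*v^2/2 + v^2 - 7*v/2 - 2*sqrt(2)*v - 2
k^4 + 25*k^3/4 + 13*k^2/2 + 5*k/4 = k*(k + 1/4)*(k + 1)*(k + 5)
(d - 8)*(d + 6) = d^2 - 2*d - 48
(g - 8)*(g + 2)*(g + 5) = g^3 - g^2 - 46*g - 80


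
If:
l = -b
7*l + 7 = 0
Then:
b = 1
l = -1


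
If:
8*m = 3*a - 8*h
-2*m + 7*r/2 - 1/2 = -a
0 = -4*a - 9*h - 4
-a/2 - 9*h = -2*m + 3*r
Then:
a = -932/1157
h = -100/1157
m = -499/2314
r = 289/1157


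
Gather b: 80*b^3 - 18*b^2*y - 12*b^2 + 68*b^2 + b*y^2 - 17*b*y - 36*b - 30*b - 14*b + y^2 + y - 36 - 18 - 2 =80*b^3 + b^2*(56 - 18*y) + b*(y^2 - 17*y - 80) + y^2 + y - 56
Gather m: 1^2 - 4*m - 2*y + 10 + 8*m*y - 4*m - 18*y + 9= m*(8*y - 8) - 20*y + 20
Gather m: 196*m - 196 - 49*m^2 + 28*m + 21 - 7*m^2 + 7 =-56*m^2 + 224*m - 168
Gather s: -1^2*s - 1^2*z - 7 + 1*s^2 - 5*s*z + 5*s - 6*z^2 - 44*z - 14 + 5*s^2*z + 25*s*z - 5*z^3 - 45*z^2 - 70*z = s^2*(5*z + 1) + s*(20*z + 4) - 5*z^3 - 51*z^2 - 115*z - 21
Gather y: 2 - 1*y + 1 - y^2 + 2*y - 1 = -y^2 + y + 2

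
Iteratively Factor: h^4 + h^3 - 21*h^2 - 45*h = (h + 3)*(h^3 - 2*h^2 - 15*h) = (h + 3)^2*(h^2 - 5*h) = (h - 5)*(h + 3)^2*(h)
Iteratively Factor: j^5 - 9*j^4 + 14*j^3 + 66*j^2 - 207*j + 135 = (j + 3)*(j^4 - 12*j^3 + 50*j^2 - 84*j + 45) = (j - 3)*(j + 3)*(j^3 - 9*j^2 + 23*j - 15) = (j - 5)*(j - 3)*(j + 3)*(j^2 - 4*j + 3) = (j - 5)*(j - 3)^2*(j + 3)*(j - 1)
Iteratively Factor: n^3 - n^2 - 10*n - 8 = (n + 2)*(n^2 - 3*n - 4) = (n + 1)*(n + 2)*(n - 4)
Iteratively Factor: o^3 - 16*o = (o - 4)*(o^2 + 4*o) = (o - 4)*(o + 4)*(o)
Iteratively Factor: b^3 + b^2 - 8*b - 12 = (b - 3)*(b^2 + 4*b + 4) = (b - 3)*(b + 2)*(b + 2)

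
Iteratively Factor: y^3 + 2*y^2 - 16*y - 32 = (y - 4)*(y^2 + 6*y + 8) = (y - 4)*(y + 2)*(y + 4)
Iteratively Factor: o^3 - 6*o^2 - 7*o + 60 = (o + 3)*(o^2 - 9*o + 20) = (o - 4)*(o + 3)*(o - 5)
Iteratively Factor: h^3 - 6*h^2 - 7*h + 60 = (h - 5)*(h^2 - h - 12) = (h - 5)*(h - 4)*(h + 3)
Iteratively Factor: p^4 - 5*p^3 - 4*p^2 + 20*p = (p - 2)*(p^3 - 3*p^2 - 10*p) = p*(p - 2)*(p^2 - 3*p - 10) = p*(p - 2)*(p + 2)*(p - 5)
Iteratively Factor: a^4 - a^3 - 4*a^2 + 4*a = (a)*(a^3 - a^2 - 4*a + 4) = a*(a - 1)*(a^2 - 4) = a*(a - 2)*(a - 1)*(a + 2)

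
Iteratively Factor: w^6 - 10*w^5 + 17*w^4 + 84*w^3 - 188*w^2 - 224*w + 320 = (w + 2)*(w^5 - 12*w^4 + 41*w^3 + 2*w^2 - 192*w + 160) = (w + 2)^2*(w^4 - 14*w^3 + 69*w^2 - 136*w + 80) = (w - 5)*(w + 2)^2*(w^3 - 9*w^2 + 24*w - 16) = (w - 5)*(w - 4)*(w + 2)^2*(w^2 - 5*w + 4) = (w - 5)*(w - 4)*(w - 1)*(w + 2)^2*(w - 4)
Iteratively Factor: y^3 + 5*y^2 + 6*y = (y + 3)*(y^2 + 2*y) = y*(y + 3)*(y + 2)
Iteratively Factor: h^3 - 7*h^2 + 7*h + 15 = (h - 3)*(h^2 - 4*h - 5) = (h - 5)*(h - 3)*(h + 1)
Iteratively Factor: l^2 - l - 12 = (l - 4)*(l + 3)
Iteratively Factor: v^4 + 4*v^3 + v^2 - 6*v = (v + 2)*(v^3 + 2*v^2 - 3*v) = (v + 2)*(v + 3)*(v^2 - v) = (v - 1)*(v + 2)*(v + 3)*(v)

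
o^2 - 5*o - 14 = (o - 7)*(o + 2)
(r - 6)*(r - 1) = r^2 - 7*r + 6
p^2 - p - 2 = (p - 2)*(p + 1)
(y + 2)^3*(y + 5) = y^4 + 11*y^3 + 42*y^2 + 68*y + 40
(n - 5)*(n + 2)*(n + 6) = n^3 + 3*n^2 - 28*n - 60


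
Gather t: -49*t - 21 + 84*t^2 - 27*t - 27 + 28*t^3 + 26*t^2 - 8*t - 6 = 28*t^3 + 110*t^2 - 84*t - 54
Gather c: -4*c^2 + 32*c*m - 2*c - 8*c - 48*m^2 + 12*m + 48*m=-4*c^2 + c*(32*m - 10) - 48*m^2 + 60*m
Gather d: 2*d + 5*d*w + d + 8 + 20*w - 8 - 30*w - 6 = d*(5*w + 3) - 10*w - 6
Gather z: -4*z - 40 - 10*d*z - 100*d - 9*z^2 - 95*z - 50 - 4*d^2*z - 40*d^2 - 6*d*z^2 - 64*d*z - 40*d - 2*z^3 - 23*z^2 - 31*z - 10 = -40*d^2 - 140*d - 2*z^3 + z^2*(-6*d - 32) + z*(-4*d^2 - 74*d - 130) - 100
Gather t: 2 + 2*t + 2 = 2*t + 4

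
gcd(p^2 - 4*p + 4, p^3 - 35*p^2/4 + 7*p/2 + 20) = p - 2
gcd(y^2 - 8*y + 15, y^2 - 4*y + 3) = y - 3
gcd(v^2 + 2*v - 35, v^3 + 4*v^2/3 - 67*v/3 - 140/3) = v - 5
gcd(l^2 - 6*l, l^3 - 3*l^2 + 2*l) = l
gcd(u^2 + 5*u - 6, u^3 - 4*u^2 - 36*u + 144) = u + 6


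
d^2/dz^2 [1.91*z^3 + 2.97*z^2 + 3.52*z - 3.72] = 11.46*z + 5.94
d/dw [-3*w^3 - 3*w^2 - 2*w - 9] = -9*w^2 - 6*w - 2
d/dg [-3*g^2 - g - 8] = -6*g - 1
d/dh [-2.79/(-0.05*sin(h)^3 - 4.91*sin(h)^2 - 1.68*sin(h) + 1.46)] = (-27.3978*sin(h) + 0.20925*cos(2*h) - 4.89645)*cos(h)/(0.05*sin(h)^3 + 4.91*sin(h)^2 + 1.68*sin(h) - 1.46)^2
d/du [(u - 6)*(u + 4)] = 2*u - 2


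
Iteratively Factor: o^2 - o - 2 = (o - 2)*(o + 1)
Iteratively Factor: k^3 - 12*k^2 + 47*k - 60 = (k - 5)*(k^2 - 7*k + 12) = (k - 5)*(k - 4)*(k - 3)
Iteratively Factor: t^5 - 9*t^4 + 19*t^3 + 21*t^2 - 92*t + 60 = (t + 2)*(t^4 - 11*t^3 + 41*t^2 - 61*t + 30) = (t - 2)*(t + 2)*(t^3 - 9*t^2 + 23*t - 15) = (t - 2)*(t - 1)*(t + 2)*(t^2 - 8*t + 15) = (t - 5)*(t - 2)*(t - 1)*(t + 2)*(t - 3)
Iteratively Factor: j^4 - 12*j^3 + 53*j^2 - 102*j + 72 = (j - 2)*(j^3 - 10*j^2 + 33*j - 36) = (j - 4)*(j - 2)*(j^2 - 6*j + 9) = (j - 4)*(j - 3)*(j - 2)*(j - 3)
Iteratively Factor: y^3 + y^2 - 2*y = (y)*(y^2 + y - 2) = y*(y - 1)*(y + 2)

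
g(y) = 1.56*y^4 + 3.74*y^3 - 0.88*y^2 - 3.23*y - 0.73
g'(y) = 6.24*y^3 + 11.22*y^2 - 1.76*y - 3.23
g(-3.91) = 139.49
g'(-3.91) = -197.82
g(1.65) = 19.91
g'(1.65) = 52.44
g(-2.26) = -0.40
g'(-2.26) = -13.97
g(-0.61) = 0.28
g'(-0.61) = 0.60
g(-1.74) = -3.18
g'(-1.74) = 0.93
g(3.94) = 577.56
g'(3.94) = 545.67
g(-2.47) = 3.59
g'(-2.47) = -24.46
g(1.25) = 4.97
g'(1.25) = 24.29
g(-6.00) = 1200.89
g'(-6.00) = -936.59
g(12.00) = 38644.67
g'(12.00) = 12374.05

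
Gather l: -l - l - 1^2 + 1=-2*l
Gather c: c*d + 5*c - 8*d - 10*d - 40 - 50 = c*(d + 5) - 18*d - 90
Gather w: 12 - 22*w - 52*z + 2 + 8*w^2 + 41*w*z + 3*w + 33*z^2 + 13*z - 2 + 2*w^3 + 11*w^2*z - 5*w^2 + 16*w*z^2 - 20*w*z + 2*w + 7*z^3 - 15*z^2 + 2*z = 2*w^3 + w^2*(11*z + 3) + w*(16*z^2 + 21*z - 17) + 7*z^3 + 18*z^2 - 37*z + 12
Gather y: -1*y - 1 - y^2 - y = -y^2 - 2*y - 1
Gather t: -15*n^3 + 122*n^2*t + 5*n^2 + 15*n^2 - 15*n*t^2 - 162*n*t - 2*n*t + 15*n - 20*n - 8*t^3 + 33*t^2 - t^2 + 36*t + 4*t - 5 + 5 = -15*n^3 + 20*n^2 - 5*n - 8*t^3 + t^2*(32 - 15*n) + t*(122*n^2 - 164*n + 40)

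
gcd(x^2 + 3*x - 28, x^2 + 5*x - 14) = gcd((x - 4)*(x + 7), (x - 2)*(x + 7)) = x + 7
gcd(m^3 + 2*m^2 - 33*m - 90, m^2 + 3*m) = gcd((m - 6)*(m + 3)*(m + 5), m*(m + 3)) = m + 3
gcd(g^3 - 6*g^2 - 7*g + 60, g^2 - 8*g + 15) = g - 5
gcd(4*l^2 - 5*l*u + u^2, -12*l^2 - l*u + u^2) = -4*l + u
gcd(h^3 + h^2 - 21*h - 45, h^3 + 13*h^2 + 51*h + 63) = h^2 + 6*h + 9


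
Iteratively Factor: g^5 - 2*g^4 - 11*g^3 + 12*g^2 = (g)*(g^4 - 2*g^3 - 11*g^2 + 12*g) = g*(g - 4)*(g^3 + 2*g^2 - 3*g) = g*(g - 4)*(g - 1)*(g^2 + 3*g) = g^2*(g - 4)*(g - 1)*(g + 3)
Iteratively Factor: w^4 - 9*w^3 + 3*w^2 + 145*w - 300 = (w - 3)*(w^3 - 6*w^2 - 15*w + 100) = (w - 5)*(w - 3)*(w^2 - w - 20) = (w - 5)^2*(w - 3)*(w + 4)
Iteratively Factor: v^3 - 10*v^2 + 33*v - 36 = (v - 3)*(v^2 - 7*v + 12) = (v - 3)^2*(v - 4)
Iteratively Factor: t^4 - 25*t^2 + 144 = (t + 3)*(t^3 - 3*t^2 - 16*t + 48) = (t - 3)*(t + 3)*(t^2 - 16) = (t - 3)*(t + 3)*(t + 4)*(t - 4)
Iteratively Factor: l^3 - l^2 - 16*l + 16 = (l - 1)*(l^2 - 16) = (l - 1)*(l + 4)*(l - 4)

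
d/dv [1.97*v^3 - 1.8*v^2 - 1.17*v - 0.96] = 5.91*v^2 - 3.6*v - 1.17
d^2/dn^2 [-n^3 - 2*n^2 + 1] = -6*n - 4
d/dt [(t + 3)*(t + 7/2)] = 2*t + 13/2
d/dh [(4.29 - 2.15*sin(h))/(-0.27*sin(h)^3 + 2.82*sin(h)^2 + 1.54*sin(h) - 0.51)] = (-1.161*sin(h)^3 + 9.5379*sin(h)^2 - 24.1956*sin(h) - 5.5101)*cos(h)/(0.0729*sin(h)^6 - 1.5228*sin(h)^5 + 7.1208*sin(h)^4 + 8.961*sin(h)^3 - 0.5048*sin(h)^2 - 1.5708*sin(h) + 0.2601)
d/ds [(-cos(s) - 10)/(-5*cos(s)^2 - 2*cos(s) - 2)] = (5*cos(s)^2 + 100*cos(s) + 18)*sin(s)/(-5*sin(s)^2 + 2*cos(s) + 7)^2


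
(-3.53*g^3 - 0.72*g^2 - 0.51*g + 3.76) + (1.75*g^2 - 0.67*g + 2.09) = -3.53*g^3 + 1.03*g^2 - 1.18*g + 5.85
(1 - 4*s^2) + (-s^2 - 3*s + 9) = -5*s^2 - 3*s + 10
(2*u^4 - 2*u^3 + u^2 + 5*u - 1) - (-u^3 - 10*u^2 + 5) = 2*u^4 - u^3 + 11*u^2 + 5*u - 6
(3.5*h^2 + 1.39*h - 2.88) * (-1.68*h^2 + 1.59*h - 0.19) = -5.88*h^4 + 3.2298*h^3 + 6.3835*h^2 - 4.8433*h + 0.5472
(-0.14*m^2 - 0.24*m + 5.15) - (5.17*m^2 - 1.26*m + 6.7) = -5.31*m^2 + 1.02*m - 1.55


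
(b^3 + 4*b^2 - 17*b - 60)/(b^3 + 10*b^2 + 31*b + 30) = (b - 4)/(b + 2)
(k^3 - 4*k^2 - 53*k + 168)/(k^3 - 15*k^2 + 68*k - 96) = (k + 7)/(k - 4)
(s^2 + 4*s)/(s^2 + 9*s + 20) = s/(s + 5)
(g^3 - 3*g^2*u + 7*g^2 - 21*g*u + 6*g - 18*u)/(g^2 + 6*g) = g - 3*u + 1 - 3*u/g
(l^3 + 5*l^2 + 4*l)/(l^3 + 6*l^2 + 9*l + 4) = l/(l + 1)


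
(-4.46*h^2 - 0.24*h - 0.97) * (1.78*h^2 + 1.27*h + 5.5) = -7.9388*h^4 - 6.0914*h^3 - 26.5614*h^2 - 2.5519*h - 5.335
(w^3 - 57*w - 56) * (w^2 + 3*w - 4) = w^5 + 3*w^4 - 61*w^3 - 227*w^2 + 60*w + 224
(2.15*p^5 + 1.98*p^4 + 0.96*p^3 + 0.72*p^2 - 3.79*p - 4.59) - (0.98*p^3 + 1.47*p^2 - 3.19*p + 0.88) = 2.15*p^5 + 1.98*p^4 - 0.02*p^3 - 0.75*p^2 - 0.6*p - 5.47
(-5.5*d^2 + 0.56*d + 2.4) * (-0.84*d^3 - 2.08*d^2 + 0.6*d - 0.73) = 4.62*d^5 + 10.9696*d^4 - 6.4808*d^3 - 0.641*d^2 + 1.0312*d - 1.752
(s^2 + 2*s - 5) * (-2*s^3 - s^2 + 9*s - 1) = -2*s^5 - 5*s^4 + 17*s^3 + 22*s^2 - 47*s + 5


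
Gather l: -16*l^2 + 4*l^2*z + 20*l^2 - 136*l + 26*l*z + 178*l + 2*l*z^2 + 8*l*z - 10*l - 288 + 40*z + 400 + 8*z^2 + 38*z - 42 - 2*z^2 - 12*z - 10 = l^2*(4*z + 4) + l*(2*z^2 + 34*z + 32) + 6*z^2 + 66*z + 60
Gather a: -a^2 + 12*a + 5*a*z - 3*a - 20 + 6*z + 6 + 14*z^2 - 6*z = -a^2 + a*(5*z + 9) + 14*z^2 - 14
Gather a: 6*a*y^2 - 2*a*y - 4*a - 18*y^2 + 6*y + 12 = a*(6*y^2 - 2*y - 4) - 18*y^2 + 6*y + 12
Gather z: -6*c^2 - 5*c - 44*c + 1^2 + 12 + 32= -6*c^2 - 49*c + 45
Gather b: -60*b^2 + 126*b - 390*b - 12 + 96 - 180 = -60*b^2 - 264*b - 96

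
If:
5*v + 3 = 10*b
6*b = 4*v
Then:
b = 6/5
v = 9/5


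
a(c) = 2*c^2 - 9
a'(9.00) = 36.00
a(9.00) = 153.00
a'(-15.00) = -60.00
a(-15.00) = 441.00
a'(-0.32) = -1.28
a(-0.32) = -8.80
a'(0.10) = 0.40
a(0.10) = -8.98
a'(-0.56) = -2.24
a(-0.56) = -8.37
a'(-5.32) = -21.28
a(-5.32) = 47.60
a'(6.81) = 27.24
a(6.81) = 83.75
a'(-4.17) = -16.68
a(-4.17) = 25.78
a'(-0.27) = -1.08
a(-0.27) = -8.85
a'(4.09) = 16.36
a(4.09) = 24.46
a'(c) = 4*c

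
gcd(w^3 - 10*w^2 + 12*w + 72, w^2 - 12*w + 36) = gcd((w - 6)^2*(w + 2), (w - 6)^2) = w^2 - 12*w + 36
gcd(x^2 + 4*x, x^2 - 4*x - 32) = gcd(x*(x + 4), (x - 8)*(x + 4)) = x + 4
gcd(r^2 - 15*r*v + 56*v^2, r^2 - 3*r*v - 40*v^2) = r - 8*v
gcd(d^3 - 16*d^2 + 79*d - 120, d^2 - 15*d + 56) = d - 8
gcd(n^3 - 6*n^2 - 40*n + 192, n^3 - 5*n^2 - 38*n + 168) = n^2 + 2*n - 24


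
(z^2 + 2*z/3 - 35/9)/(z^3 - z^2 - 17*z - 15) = (-z^2 - 2*z/3 + 35/9)/(-z^3 + z^2 + 17*z + 15)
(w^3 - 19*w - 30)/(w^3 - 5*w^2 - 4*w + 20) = (w + 3)/(w - 2)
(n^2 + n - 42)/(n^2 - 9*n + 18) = (n + 7)/(n - 3)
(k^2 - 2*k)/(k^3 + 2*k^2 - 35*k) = (k - 2)/(k^2 + 2*k - 35)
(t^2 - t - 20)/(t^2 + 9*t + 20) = (t - 5)/(t + 5)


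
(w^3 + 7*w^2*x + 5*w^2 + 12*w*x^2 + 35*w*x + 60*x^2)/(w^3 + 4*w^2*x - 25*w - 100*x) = (w + 3*x)/(w - 5)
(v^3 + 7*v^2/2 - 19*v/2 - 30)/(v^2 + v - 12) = v + 5/2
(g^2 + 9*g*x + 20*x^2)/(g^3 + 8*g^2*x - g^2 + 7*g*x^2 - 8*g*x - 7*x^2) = (g^2 + 9*g*x + 20*x^2)/(g^3 + 8*g^2*x - g^2 + 7*g*x^2 - 8*g*x - 7*x^2)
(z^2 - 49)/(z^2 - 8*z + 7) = (z + 7)/(z - 1)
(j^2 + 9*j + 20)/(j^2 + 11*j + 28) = (j + 5)/(j + 7)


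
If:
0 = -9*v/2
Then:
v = 0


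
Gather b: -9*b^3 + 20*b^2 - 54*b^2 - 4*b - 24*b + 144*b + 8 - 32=-9*b^3 - 34*b^2 + 116*b - 24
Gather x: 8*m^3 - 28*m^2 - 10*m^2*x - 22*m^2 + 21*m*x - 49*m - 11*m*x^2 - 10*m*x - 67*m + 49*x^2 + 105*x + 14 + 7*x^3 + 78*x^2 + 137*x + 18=8*m^3 - 50*m^2 - 116*m + 7*x^3 + x^2*(127 - 11*m) + x*(-10*m^2 + 11*m + 242) + 32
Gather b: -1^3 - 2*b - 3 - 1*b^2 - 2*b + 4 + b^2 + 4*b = 0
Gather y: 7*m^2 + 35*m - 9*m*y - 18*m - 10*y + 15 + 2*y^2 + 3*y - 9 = 7*m^2 + 17*m + 2*y^2 + y*(-9*m - 7) + 6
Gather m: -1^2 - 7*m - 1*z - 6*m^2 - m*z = -6*m^2 + m*(-z - 7) - z - 1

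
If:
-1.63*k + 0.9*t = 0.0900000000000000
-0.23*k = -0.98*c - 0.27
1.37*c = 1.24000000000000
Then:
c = 0.91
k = 5.03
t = 9.21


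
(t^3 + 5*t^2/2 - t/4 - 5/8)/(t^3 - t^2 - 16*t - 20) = (-t^3 - 5*t^2/2 + t/4 + 5/8)/(-t^3 + t^2 + 16*t + 20)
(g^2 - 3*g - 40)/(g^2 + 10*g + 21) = (g^2 - 3*g - 40)/(g^2 + 10*g + 21)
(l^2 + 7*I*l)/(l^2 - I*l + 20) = l*(l + 7*I)/(l^2 - I*l + 20)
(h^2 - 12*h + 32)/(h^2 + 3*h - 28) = (h - 8)/(h + 7)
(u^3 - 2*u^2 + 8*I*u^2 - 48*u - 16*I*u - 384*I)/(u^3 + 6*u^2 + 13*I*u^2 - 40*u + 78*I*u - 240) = (u - 8)/(u + 5*I)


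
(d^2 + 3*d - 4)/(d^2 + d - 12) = (d - 1)/(d - 3)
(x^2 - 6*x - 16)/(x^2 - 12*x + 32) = (x + 2)/(x - 4)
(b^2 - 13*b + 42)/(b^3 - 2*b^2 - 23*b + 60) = (b^2 - 13*b + 42)/(b^3 - 2*b^2 - 23*b + 60)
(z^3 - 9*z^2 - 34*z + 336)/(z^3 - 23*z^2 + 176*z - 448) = (z + 6)/(z - 8)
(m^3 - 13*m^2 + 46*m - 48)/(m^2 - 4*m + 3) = (m^2 - 10*m + 16)/(m - 1)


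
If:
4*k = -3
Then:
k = -3/4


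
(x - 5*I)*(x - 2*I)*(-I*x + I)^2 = -x^4 + 2*x^3 + 7*I*x^3 + 9*x^2 - 14*I*x^2 - 20*x + 7*I*x + 10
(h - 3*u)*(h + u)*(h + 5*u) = h^3 + 3*h^2*u - 13*h*u^2 - 15*u^3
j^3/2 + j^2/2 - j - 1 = (j/2 + sqrt(2)/2)*(j + 1)*(j - sqrt(2))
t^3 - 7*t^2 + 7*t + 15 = (t - 5)*(t - 3)*(t + 1)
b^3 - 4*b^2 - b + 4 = (b - 4)*(b - 1)*(b + 1)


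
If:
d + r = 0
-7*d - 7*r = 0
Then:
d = -r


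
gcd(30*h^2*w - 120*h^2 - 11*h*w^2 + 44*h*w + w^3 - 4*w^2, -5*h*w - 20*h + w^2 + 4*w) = -5*h + w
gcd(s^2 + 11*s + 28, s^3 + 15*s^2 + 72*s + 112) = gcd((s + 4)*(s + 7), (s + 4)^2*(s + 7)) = s^2 + 11*s + 28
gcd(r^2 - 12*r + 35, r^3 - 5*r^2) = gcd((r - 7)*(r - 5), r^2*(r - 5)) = r - 5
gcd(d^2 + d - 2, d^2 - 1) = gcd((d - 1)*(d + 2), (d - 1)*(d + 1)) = d - 1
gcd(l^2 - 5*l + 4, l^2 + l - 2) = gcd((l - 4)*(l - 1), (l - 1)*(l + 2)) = l - 1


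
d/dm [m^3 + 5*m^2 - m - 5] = 3*m^2 + 10*m - 1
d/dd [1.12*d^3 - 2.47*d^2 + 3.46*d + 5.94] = 3.36*d^2 - 4.94*d + 3.46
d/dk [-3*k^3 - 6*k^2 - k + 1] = -9*k^2 - 12*k - 1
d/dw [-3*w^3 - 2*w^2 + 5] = w*(-9*w - 4)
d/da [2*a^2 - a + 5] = 4*a - 1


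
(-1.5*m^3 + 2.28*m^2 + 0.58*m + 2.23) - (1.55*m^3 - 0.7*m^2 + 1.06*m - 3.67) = -3.05*m^3 + 2.98*m^2 - 0.48*m + 5.9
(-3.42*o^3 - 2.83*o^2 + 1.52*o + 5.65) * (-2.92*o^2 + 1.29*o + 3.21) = 9.9864*o^5 + 3.8518*o^4 - 19.0673*o^3 - 23.6215*o^2 + 12.1677*o + 18.1365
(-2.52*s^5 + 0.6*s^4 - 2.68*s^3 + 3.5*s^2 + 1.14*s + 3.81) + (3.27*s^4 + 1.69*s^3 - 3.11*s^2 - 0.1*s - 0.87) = -2.52*s^5 + 3.87*s^4 - 0.99*s^3 + 0.39*s^2 + 1.04*s + 2.94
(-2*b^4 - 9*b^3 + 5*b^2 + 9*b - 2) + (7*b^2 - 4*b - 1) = -2*b^4 - 9*b^3 + 12*b^2 + 5*b - 3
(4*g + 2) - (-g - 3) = 5*g + 5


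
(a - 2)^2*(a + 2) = a^3 - 2*a^2 - 4*a + 8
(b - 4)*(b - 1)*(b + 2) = b^3 - 3*b^2 - 6*b + 8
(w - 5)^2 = w^2 - 10*w + 25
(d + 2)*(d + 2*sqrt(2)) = d^2 + 2*d + 2*sqrt(2)*d + 4*sqrt(2)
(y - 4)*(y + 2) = y^2 - 2*y - 8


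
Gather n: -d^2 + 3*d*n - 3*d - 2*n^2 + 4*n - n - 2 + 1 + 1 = -d^2 - 3*d - 2*n^2 + n*(3*d + 3)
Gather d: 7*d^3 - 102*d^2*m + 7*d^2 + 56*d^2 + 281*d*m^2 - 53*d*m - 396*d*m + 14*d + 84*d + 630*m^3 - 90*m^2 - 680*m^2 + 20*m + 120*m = 7*d^3 + d^2*(63 - 102*m) + d*(281*m^2 - 449*m + 98) + 630*m^3 - 770*m^2 + 140*m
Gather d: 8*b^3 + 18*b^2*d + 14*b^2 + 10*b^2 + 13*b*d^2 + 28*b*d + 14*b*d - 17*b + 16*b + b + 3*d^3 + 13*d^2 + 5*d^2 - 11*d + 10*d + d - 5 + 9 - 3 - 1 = 8*b^3 + 24*b^2 + 3*d^3 + d^2*(13*b + 18) + d*(18*b^2 + 42*b)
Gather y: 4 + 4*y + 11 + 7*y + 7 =11*y + 22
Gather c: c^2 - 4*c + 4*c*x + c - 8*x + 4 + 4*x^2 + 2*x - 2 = c^2 + c*(4*x - 3) + 4*x^2 - 6*x + 2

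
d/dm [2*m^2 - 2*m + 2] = 4*m - 2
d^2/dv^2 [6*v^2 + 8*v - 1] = 12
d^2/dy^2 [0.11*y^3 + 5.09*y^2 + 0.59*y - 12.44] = 0.66*y + 10.18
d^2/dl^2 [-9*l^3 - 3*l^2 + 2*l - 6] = -54*l - 6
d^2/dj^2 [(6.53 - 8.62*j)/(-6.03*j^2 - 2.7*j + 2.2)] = ((32.2038 - 311.8716*j)*(6.03*j^2 + 2.7*j - 2.2) + (8.62*j - 6.53)*(12.06*j + 2.7)*(24.12*j + 5.4))/(6.03*j^2 + 2.7*j - 2.2)^3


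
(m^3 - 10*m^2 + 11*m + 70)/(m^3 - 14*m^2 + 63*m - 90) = (m^2 - 5*m - 14)/(m^2 - 9*m + 18)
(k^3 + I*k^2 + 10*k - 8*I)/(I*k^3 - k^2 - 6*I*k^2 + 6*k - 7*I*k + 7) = (-I*k^3 + k^2 - 10*I*k - 8)/(k^3 + k^2*(-6 + I) - k*(7 + 6*I) - 7*I)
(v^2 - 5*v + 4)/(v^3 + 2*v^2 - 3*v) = (v - 4)/(v*(v + 3))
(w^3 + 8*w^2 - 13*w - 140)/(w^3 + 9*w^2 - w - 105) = (w - 4)/(w - 3)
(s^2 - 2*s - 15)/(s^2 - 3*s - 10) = (s + 3)/(s + 2)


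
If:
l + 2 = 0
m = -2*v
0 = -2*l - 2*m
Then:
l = -2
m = 2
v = -1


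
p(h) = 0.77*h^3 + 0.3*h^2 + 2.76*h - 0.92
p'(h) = 2.31*h^2 + 0.6*h + 2.76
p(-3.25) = -33.15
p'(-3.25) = 25.21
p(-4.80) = -92.41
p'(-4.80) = 53.10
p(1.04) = 3.14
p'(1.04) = 5.88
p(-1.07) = -4.47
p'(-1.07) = 4.76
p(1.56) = 7.04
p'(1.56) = 9.32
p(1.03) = 3.08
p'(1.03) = 5.83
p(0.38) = 0.21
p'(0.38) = 3.32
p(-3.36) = -36.02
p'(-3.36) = 26.82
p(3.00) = 30.85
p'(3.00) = 25.35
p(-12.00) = -1321.40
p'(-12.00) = 328.20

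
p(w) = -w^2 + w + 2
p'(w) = 1 - 2*w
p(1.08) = 1.91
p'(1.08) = -1.16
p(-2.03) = -4.15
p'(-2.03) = 5.06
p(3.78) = -8.51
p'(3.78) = -6.56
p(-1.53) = -1.87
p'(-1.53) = 4.06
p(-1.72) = -2.68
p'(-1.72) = 4.44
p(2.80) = -3.04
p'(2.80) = -4.60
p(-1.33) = -1.10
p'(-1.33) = 3.66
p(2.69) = -2.55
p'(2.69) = -4.38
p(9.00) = -70.00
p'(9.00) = -17.00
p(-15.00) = -238.00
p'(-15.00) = 31.00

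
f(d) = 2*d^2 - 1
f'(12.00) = 48.00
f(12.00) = 287.00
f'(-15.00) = -60.00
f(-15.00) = 449.00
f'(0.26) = 1.04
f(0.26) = -0.86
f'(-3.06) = -12.24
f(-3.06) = 17.73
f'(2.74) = 10.96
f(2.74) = 14.02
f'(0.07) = 0.28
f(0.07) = -0.99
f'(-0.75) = -3.00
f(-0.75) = 0.12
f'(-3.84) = -15.36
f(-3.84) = 28.49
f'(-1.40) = -5.60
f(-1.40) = 2.92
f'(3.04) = 12.16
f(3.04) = 17.48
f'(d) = 4*d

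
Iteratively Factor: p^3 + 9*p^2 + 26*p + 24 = (p + 4)*(p^2 + 5*p + 6) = (p + 3)*(p + 4)*(p + 2)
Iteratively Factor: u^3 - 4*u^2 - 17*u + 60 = (u - 5)*(u^2 + u - 12) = (u - 5)*(u - 3)*(u + 4)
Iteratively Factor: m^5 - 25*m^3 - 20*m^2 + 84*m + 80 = (m + 2)*(m^4 - 2*m^3 - 21*m^2 + 22*m + 40) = (m - 2)*(m + 2)*(m^3 - 21*m - 20) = (m - 5)*(m - 2)*(m + 2)*(m^2 + 5*m + 4) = (m - 5)*(m - 2)*(m + 2)*(m + 4)*(m + 1)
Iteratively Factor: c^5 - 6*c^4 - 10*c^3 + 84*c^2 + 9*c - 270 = (c - 3)*(c^4 - 3*c^3 - 19*c^2 + 27*c + 90) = (c - 3)*(c + 3)*(c^3 - 6*c^2 - c + 30) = (c - 3)*(c + 2)*(c + 3)*(c^2 - 8*c + 15) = (c - 5)*(c - 3)*(c + 2)*(c + 3)*(c - 3)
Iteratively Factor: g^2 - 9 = (g - 3)*(g + 3)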